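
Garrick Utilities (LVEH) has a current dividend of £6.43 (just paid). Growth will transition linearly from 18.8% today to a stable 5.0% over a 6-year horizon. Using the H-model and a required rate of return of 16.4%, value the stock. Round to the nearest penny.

H-model: P₀ = D₀[(1+g_L) + H(g_S−g_L)]/(r−g_L), with H = 6/2 = 3.
P₀ = 6.43 × [(1+0.05) + 3×(0.188−0.05)] / (0.164−0.05)
   = 6.43 × 1.4640 / 0.114 = 82.5747

£82.57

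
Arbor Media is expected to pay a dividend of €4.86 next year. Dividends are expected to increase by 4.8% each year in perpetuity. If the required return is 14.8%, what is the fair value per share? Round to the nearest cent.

Gordon growth model: P₀ = D₁/(r − g), with D₁ = 4.86 given directly.
P₀ = 4.8600 / (0.148 − 0.048) = 4.8600 / 0.1 = 48.6000

€48.60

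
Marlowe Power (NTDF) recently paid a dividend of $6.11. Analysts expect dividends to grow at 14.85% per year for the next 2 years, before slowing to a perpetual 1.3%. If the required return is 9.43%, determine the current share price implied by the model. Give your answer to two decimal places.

$97.00

Two-stage DDM. Project D₁…D_2 at 0.1485, terminal growth 0.013, discount at r = 0.0943.
D_1 = 7.0173
D_2 = 8.0594
Terminal value at t=2: TV = D_3/(r−g) = 8.1642/(0.0943−0.013) = 100.4204
P₀ = 7.0173/(1+0.0943)^1 + 8.0594/(1+0.0943)^2 + 100.4204/(1+0.0943)^2 = 97.0018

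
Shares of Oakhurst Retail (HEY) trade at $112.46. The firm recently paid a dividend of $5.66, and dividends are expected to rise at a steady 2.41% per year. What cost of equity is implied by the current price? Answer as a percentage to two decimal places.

7.56%

Rearranging the constant-growth DDM: r = D₁/P₀ + g.
D₁ = 5.66 × (1 + 0.0241) = 5.7964.
r = 5.7964 / 112.46 + 0.0241 = 0.05154 + 0.0241 = 0.07564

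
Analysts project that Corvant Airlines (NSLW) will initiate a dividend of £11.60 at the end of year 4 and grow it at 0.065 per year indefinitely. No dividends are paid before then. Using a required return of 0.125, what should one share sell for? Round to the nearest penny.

£135.78

Deferred-dividend DDM. At t=3 the remaining stream is a growing perpetuity with first payment D_4 = 11.60.
V_3 = D_4/(r−g) = 11.60/(0.125−0.065) = 193.3333
P₀ = V_3/(1+r)^3 = 193.3333/(1+0.125)^3 = 135.7842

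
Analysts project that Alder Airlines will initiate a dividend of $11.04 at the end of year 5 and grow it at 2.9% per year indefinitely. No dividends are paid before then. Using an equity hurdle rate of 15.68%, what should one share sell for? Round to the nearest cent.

Deferred-dividend DDM. At t=4 the remaining stream is a growing perpetuity with first payment D_5 = 11.04.
V_4 = D_5/(r−g) = 11.04/(0.1568−0.029) = 86.3850
P₀ = V_4/(1+r)^4 = 86.3850/(1+0.1568)^4 = 48.2398

$48.24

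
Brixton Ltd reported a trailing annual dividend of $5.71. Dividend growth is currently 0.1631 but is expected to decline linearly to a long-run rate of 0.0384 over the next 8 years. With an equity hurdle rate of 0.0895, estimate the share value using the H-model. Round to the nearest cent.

$171.77

H-model: P₀ = D₀[(1+g_L) + H(g_S−g_L)]/(r−g_L), with H = 8/2 = 4.
P₀ = 5.71 × [(1+0.0384) + 4×(0.1631−0.0384)] / (0.0895−0.0384)
   = 5.71 × 1.5372 / 0.0511 = 171.7693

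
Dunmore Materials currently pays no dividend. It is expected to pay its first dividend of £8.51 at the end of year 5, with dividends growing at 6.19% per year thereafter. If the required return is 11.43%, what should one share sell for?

£105.34

Deferred-dividend DDM. At t=4 the remaining stream is a growing perpetuity with first payment D_5 = 8.51.
V_4 = D_5/(r−g) = 8.51/(0.1143−0.0619) = 162.4046
P₀ = V_4/(1+r)^4 = 162.4046/(1+0.1143)^4 = 105.3391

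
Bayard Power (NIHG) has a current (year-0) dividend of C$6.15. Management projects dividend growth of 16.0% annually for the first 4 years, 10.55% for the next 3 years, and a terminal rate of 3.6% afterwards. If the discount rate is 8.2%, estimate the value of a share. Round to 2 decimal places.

Three-stage DDM. Project D₁…D_7; terminal Gordon value at t=7 with g = 0.036; discount at r = 0.082.
D_1 = 7.1340
D_2 = 8.2754
D_3 = 9.5995
D_4 = 11.1354
D_5 = 12.3102
D_6 = 13.6089
D_7 = 15.0447
TV_7 = 15.5863/(0.082−0.036) = 338.8326
P₀ = Σ Dₜ/(1+r)ᵗ + TV_7/(1+r)^7 = 249.9741

C$249.97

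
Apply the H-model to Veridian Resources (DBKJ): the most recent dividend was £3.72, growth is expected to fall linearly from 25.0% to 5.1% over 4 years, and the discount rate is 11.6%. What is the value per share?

H-model: P₀ = D₀[(1+g_L) + H(g_S−g_L)]/(r−g_L), with H = 4/2 = 2.
P₀ = 3.72 × [(1+0.051) + 2×(0.25−0.051)] / (0.116−0.051)
   = 3.72 × 1.4490 / 0.065 = 82.9274

£82.93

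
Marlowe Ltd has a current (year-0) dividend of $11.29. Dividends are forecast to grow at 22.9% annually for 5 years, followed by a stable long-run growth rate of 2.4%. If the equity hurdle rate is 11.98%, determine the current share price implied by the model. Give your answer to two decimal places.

$267.45

Two-stage DDM. Project D₁…D_5 at 0.229, terminal growth 0.024, discount at r = 0.1198.
D_1 = 13.8754
D_2 = 17.0529
D_3 = 20.9580
D_4 = 25.7574
D_5 = 31.6558
Terminal value at t=5: TV = D_6/(r−g) = 32.4155/(0.1198−0.024) = 338.3668
P₀ = 13.8754/(1+0.1198)^1 + 17.0529/(1+0.1198)^2 + 20.9580/(1+0.1198)^3 + 25.7574/(1+0.1198)^4 + 31.6558/(1+0.1198)^5 + 338.3668/(1+0.1198)^5 = 267.4451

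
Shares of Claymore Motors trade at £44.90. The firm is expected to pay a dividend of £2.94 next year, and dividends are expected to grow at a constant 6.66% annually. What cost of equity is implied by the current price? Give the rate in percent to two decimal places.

Rearranging the constant-growth DDM: r = D₁/P₀ + g.
r = 2.9400 / 44.90 + 0.0666 = 0.06548 + 0.0666 = 0.13208

13.21%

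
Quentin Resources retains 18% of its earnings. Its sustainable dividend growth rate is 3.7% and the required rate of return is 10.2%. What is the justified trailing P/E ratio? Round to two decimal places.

13.08

Payout ratio b = 1 − 0.18 = 0.82.
Justified trailing P/E = b(1+g)/(r−g) = 0.82×(1+0.037)/(0.102−0.037) = 13.0822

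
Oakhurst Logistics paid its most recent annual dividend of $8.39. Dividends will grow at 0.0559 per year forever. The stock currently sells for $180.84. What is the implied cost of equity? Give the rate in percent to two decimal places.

10.49%

Rearranging the constant-growth DDM: r = D₁/P₀ + g.
D₁ = 8.39 × (1 + 0.0559) = 8.8590.
r = 8.8590 / 180.84 + 0.0559 = 0.04899 + 0.0559 = 0.10489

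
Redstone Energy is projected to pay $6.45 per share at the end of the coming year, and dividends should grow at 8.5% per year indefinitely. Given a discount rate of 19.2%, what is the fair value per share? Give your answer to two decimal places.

Gordon growth model: P₀ = D₁/(r − g), with D₁ = 6.45 given directly.
P₀ = 6.4500 / (0.192 − 0.085) = 6.4500 / 0.107 = 60.2804

$60.28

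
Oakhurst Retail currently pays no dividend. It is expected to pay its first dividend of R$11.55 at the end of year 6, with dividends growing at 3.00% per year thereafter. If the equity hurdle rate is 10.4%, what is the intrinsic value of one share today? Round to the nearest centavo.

R$95.17

Deferred-dividend DDM. At t=5 the remaining stream is a growing perpetuity with first payment D_6 = 11.55.
V_5 = D_6/(r−g) = 11.55/(0.104−0.03) = 156.0811
P₀ = V_5/(1+r)^5 = 156.0811/(1+0.104)^5 = 95.1711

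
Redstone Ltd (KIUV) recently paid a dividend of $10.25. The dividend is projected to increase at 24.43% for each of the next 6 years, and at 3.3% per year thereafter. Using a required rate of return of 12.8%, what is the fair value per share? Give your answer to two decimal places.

Two-stage DDM. Project D₁…D_6 at 0.2443, terminal growth 0.033, discount at r = 0.128.
D_1 = 12.7541
D_2 = 15.8699
D_3 = 19.7469
D_4 = 24.5711
D_5 = 30.5738
D_6 = 38.0430
Terminal value at t=6: TV = D_7/(r−g) = 39.2984/(0.128−0.033) = 413.6673
P₀ = 12.7541/(1+0.128)^1 + 15.8699/(1+0.128)^2 + 19.7469/(1+0.128)^3 + 24.5711/(1+0.128)^4 + 30.5738/(1+0.128)^5 + 38.0430/(1+0.128)^6 + 413.6673/(1+0.128)^6 = 288.7400

$288.74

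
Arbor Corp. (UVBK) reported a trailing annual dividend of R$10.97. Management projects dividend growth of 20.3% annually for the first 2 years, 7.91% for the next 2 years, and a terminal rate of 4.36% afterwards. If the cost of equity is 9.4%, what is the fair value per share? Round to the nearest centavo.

Three-stage DDM. Project D₁…D_4; terminal Gordon value at t=4 with g = 0.0436; discount at r = 0.094.
D_1 = 13.1969
D_2 = 15.8759
D_3 = 17.1317
D_4 = 18.4868
TV_4 = 19.2928/(0.094−0.0436) = 382.7937
P₀ = Σ Dₜ/(1+r)ᵗ + TV_4/(1+r)^4 = 318.5544

R$318.55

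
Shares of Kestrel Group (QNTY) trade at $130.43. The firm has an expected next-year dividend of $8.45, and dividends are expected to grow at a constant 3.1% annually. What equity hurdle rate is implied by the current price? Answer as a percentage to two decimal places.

Rearranging the constant-growth DDM: r = D₁/P₀ + g.
r = 8.4500 / 130.43 + 0.031 = 0.06479 + 0.031 = 0.09579

9.58%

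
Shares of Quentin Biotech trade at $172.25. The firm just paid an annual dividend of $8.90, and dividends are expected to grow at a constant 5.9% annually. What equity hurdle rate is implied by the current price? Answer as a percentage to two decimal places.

Rearranging the constant-growth DDM: r = D₁/P₀ + g.
D₁ = 8.90 × (1 + 0.059) = 9.4251.
r = 9.4251 / 172.25 + 0.059 = 0.05472 + 0.059 = 0.11372

11.37%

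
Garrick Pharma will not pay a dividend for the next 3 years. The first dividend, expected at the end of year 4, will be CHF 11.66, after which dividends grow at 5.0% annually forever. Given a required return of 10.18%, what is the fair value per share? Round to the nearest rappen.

Deferred-dividend DDM. At t=3 the remaining stream is a growing perpetuity with first payment D_4 = 11.66.
V_3 = D_4/(r−g) = 11.66/(0.1018−0.05) = 225.0965
P₀ = V_3/(1+r)^3 = 225.0965/(1+0.1018)^3 = 168.2908

CHF 168.29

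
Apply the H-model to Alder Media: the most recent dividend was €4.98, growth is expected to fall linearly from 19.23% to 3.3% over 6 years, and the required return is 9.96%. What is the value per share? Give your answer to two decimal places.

H-model: P₀ = D₀[(1+g_L) + H(g_S−g_L)]/(r−g_L), with H = 6/2 = 3.
P₀ = 4.98 × [(1+0.033) + 3×(0.1923−0.033)] / (0.0996−0.033)
   = 4.98 × 1.5109 / 0.0666 = 112.9772

€112.98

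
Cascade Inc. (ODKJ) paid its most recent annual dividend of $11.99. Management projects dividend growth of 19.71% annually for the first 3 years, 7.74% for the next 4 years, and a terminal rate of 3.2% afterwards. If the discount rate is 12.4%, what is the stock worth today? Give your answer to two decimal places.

$230.20

Three-stage DDM. Project D₁…D_7; terminal Gordon value at t=7 with g = 0.032; discount at r = 0.124.
D_1 = 14.3532
D_2 = 17.1823
D_3 = 20.5689
D_4 = 22.1609
D_5 = 23.8762
D_6 = 25.7242
D_7 = 27.7152
TV_7 = 28.6021/(0.124−0.032) = 310.8925
P₀ = Σ Dₜ/(1+r)ᵗ + TV_7/(1+r)^7 = 230.1984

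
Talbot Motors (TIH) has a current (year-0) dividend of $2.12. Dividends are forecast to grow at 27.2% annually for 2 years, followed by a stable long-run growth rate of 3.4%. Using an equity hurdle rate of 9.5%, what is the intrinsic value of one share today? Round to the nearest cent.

Two-stage DDM. Project D₁…D_2 at 0.272, terminal growth 0.034, discount at r = 0.095.
D_1 = 2.6966
D_2 = 3.4301
Terminal value at t=2: TV = D_3/(r−g) = 3.5468/(0.095−0.034) = 58.1434
P₀ = 2.6966/(1+0.095)^1 + 3.4301/(1+0.095)^2 + 58.1434/(1+0.095)^2 = 53.8157

$53.82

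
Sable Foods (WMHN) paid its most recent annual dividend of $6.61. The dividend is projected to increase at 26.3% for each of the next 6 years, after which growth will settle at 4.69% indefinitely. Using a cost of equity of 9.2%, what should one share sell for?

$435.34

Two-stage DDM. Project D₁…D_6 at 0.263, terminal growth 0.0469, discount at r = 0.092.
D_1 = 8.3484
D_2 = 10.5441
D_3 = 13.3172
D_4 = 16.8196
D_5 = 21.2431
D_6 = 26.8301
Terminal value at t=6: TV = D_7/(r−g) = 28.0884/(0.092−0.0469) = 622.8023
P₀ = 8.3484/(1+0.092)^1 + 10.5441/(1+0.092)^2 + 13.3172/(1+0.092)^3 + 16.8196/(1+0.092)^4 + 21.2431/(1+0.092)^5 + 26.8301/(1+0.092)^6 + 622.8023/(1+0.092)^6 = 435.3405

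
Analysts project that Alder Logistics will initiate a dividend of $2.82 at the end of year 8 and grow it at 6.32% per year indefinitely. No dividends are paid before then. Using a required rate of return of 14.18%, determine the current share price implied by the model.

Deferred-dividend DDM. At t=7 the remaining stream is a growing perpetuity with first payment D_8 = 2.82.
V_7 = D_8/(r−g) = 2.82/(0.1418−0.0632) = 35.8779
P₀ = V_7/(1+r)^7 = 35.8779/(1+0.1418)^7 = 14.1807

$14.18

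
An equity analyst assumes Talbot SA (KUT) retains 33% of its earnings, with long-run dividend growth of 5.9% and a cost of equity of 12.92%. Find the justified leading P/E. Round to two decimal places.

9.54

Payout ratio b = 1 − 0.33 = 0.67.
Justified leading P/E = b/(r−g) = 0.67/(0.1292−0.059) = 9.5442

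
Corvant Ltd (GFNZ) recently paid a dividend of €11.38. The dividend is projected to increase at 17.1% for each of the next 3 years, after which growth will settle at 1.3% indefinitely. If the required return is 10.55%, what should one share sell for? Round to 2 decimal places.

Two-stage DDM. Project D₁…D_3 at 0.171, terminal growth 0.013, discount at r = 0.1055.
D_1 = 13.3260
D_2 = 15.6047
D_3 = 18.2731
Terminal value at t=3: TV = D_4/(r−g) = 18.5107/(0.1055−0.013) = 200.1155
P₀ = 13.3260/(1+0.1055)^1 + 15.6047/(1+0.1055)^2 + 18.2731/(1+0.1055)^3 + 200.1155/(1+0.1055)^3 = 186.4645

€186.46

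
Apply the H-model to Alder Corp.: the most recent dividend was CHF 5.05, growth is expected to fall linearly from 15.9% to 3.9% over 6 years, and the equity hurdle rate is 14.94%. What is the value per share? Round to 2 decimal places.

H-model: P₀ = D₀[(1+g_L) + H(g_S−g_L)]/(r−g_L), with H = 6/2 = 3.
P₀ = 5.05 × [(1+0.039) + 3×(0.159−0.039)] / (0.1494−0.039)
   = 5.05 × 1.3990 / 0.1104 = 63.9941

CHF 63.99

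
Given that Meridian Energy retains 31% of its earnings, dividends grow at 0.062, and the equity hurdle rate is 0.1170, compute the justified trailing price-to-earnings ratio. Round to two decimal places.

Payout ratio b = 1 − 0.31 = 0.69.
Justified trailing P/E = b(1+g)/(r−g) = 0.69×(1+0.062)/(0.117−0.062) = 13.3233

13.32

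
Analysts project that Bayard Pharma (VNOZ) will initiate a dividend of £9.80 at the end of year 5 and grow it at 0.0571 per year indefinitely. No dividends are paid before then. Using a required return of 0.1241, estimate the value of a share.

Deferred-dividend DDM. At t=4 the remaining stream is a growing perpetuity with first payment D_5 = 9.80.
V_4 = D_5/(r−g) = 9.80/(0.1241−0.0571) = 146.2687
P₀ = V_4/(1+r)^4 = 146.2687/(1+0.1241)^4 = 91.6076

£91.61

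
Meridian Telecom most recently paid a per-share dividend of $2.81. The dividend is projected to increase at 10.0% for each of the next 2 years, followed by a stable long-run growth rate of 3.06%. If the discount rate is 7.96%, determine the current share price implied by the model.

$67.14

Two-stage DDM. Project D₁…D_2 at 0.1, terminal growth 0.0306, discount at r = 0.0796.
D_1 = 3.0910
D_2 = 3.4001
Terminal value at t=2: TV = D_3/(r−g) = 3.5041/(0.0796−0.0306) = 71.5131
P₀ = 3.0910/(1+0.0796)^1 + 3.4001/(1+0.0796)^2 + 71.5131/(1+0.0796)^2 = 67.1367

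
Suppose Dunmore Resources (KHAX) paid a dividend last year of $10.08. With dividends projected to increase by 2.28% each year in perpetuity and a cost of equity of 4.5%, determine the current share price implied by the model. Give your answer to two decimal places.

$464.41

Gordon growth model: P₀ = D₁/(r − g). D₁ = 10.08 × (1 + 0.0228) = 10.3098.
P₀ = 10.3098 / (0.045 − 0.0228) = 10.3098 / 0.0222 = 464.4065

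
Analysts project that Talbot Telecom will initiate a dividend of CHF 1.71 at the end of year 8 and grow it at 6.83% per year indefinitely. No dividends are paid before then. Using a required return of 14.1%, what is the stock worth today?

Deferred-dividend DDM. At t=7 the remaining stream is a growing perpetuity with first payment D_8 = 1.71.
V_7 = D_8/(r−g) = 1.71/(0.141−0.0683) = 23.5213
P₀ = V_7/(1+r)^7 = 23.5213/(1+0.141)^7 = 9.3425

CHF 9.34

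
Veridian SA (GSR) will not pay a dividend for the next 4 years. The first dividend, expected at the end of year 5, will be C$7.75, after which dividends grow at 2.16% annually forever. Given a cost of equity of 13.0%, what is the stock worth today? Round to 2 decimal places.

Deferred-dividend DDM. At t=4 the remaining stream is a growing perpetuity with first payment D_5 = 7.75.
V_4 = D_5/(r−g) = 7.75/(0.13−0.0216) = 71.4945
P₀ = V_4/(1+r)^4 = 71.4945/(1+0.13)^4 = 43.8489

C$43.85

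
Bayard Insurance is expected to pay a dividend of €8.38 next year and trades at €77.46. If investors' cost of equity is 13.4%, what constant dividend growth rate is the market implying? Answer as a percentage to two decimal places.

From P₀ = D₁/(r − g), the implied growth is g = r − D₁/P₀.
g = 0.134 − 8.38/77.46 = 0.134 − 0.10818 = 0.02582

2.58%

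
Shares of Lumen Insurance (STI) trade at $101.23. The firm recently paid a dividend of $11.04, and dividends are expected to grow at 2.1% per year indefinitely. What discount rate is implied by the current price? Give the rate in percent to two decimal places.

Rearranging the constant-growth DDM: r = D₁/P₀ + g.
D₁ = 11.04 × (1 + 0.021) = 11.2718.
r = 11.2718 / 101.23 + 0.021 = 0.11135 + 0.021 = 0.13235

13.23%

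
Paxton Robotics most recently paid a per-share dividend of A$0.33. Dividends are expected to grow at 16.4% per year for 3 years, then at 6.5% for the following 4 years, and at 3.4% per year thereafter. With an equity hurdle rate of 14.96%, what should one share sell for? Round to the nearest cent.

Three-stage DDM. Project D₁…D_7; terminal Gordon value at t=7 with g = 0.034; discount at r = 0.1496.
D_1 = 0.3841
D_2 = 0.4471
D_3 = 0.5204
D_4 = 0.5543
D_5 = 0.5903
D_6 = 0.6287
D_7 = 0.6695
TV_7 = 0.6923/(0.1496−0.034) = 5.9887
P₀ = Σ Dₜ/(1+r)ᵗ + TV_7/(1+r)^7 = 4.4079

A$4.41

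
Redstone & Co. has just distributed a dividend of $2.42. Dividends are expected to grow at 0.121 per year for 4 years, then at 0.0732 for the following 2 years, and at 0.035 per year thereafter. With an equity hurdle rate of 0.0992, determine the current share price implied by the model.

Three-stage DDM. Project D₁…D_6; terminal Gordon value at t=6 with g = 0.035; discount at r = 0.0992.
D_1 = 2.7128
D_2 = 3.0411
D_3 = 3.4090
D_4 = 3.8215
D_5 = 4.1013
D_6 = 4.4015
TV_6 = 4.5555/(0.0992−0.035) = 70.9585
P₀ = Σ Dₜ/(1+r)ᵗ + TV_6/(1+r)^6 = 55.4503

$55.45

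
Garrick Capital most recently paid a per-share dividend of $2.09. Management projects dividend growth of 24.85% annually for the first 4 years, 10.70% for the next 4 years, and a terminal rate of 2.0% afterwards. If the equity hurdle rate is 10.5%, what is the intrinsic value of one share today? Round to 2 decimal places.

$66.31

Three-stage DDM. Project D₁…D_8; terminal Gordon value at t=8 with g = 0.02; discount at r = 0.105.
D_1 = 2.6094
D_2 = 3.2578
D_3 = 4.0674
D_4 = 5.0781
D_5 = 5.6214
D_6 = 6.2229
D_7 = 6.8888
D_8 = 7.6259
TV_8 = 7.7784/(0.105−0.02) = 91.5108
P₀ = Σ Dₜ/(1+r)ᵗ + TV_8/(1+r)^8 = 66.3054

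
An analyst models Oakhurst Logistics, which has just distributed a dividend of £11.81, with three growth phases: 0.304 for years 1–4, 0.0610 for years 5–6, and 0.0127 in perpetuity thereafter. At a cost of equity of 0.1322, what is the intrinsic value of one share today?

£260.47

Three-stage DDM. Project D₁…D_6; terminal Gordon value at t=6 with g = 0.0127; discount at r = 0.1322.
D_1 = 15.4002
D_2 = 20.0819
D_3 = 26.1868
D_4 = 34.1476
D_5 = 36.2306
D_6 = 38.4407
TV_6 = 38.9289/(0.1322−0.0127) = 325.7646
P₀ = Σ Dₜ/(1+r)ᵗ + TV_6/(1+r)^6 = 260.4715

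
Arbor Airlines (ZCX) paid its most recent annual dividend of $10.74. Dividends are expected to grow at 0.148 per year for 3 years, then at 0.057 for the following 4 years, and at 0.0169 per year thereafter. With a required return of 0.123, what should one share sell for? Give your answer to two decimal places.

$159.52

Three-stage DDM. Project D₁…D_7; terminal Gordon value at t=7 with g = 0.0169; discount at r = 0.123.
D_1 = 12.3295
D_2 = 14.1543
D_3 = 16.2491
D_4 = 17.1753
D_5 = 18.1543
D_6 = 19.1891
D_7 = 20.2829
TV_7 = 20.6257/(0.123−0.0169) = 194.3984
P₀ = Σ Dₜ/(1+r)ᵗ + TV_7/(1+r)^7 = 159.5159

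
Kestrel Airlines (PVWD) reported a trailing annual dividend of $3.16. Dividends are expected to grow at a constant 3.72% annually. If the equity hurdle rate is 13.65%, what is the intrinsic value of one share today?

$33.01

Gordon growth model: P₀ = D₁/(r − g). D₁ = 3.16 × (1 + 0.0372) = 3.2776.
P₀ = 3.2776 / (0.1365 − 0.0372) = 3.2776 / 0.0993 = 33.0066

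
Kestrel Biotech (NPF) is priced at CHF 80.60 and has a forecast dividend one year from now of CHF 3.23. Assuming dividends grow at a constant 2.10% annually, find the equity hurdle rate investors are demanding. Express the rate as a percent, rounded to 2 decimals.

6.11%

Rearranging the constant-growth DDM: r = D₁/P₀ + g.
r = 3.2300 / 80.60 + 0.021 = 0.04007 + 0.021 = 0.06107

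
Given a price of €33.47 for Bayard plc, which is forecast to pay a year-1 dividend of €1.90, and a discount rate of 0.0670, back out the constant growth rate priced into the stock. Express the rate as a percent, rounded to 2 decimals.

1.02%

From P₀ = D₁/(r − g), the implied growth is g = r − D₁/P₀.
g = 0.067 − 1.90/33.47 = 0.067 − 0.05677 = 0.01023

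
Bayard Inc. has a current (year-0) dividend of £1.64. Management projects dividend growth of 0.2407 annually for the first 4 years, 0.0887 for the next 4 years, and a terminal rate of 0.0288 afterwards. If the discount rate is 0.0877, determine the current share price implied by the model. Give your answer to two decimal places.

£69.02

Three-stage DDM. Project D₁…D_8; terminal Gordon value at t=8 with g = 0.0288; discount at r = 0.0877.
D_1 = 2.0347
D_2 = 2.5245
D_3 = 3.1322
D_4 = 3.8861
D_5 = 4.2308
D_6 = 4.6060
D_7 = 5.0146
D_8 = 5.4594
TV_8 = 5.6166/(0.0877−0.0288) = 95.3585
P₀ = Σ Dₜ/(1+r)ᵗ + TV_8/(1+r)^8 = 69.0186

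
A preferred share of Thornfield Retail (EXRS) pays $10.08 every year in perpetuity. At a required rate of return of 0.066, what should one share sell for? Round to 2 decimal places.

Zero-growth DDM (perpetuity): P₀ = D/r = 10.08 / 0.066 = 152.7273

$152.73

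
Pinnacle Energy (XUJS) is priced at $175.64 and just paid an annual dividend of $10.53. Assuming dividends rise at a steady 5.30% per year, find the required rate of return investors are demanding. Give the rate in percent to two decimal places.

11.61%

Rearranging the constant-growth DDM: r = D₁/P₀ + g.
D₁ = 10.53 × (1 + 0.053) = 11.0881.
r = 11.0881 / 175.64 + 0.053 = 0.06313 + 0.053 = 0.11613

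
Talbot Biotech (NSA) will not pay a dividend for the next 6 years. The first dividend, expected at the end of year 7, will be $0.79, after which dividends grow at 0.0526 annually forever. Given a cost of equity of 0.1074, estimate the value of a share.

Deferred-dividend DDM. At t=6 the remaining stream is a growing perpetuity with first payment D_7 = 0.79.
V_6 = D_7/(r−g) = 0.79/(0.1074−0.0526) = 14.4161
P₀ = V_6/(1+r)^6 = 14.4161/(1+0.1074)^6 = 7.8166

$7.82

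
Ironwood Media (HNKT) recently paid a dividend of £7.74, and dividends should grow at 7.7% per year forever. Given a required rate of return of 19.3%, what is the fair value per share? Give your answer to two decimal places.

£71.86

Gordon growth model: P₀ = D₁/(r − g). D₁ = 7.74 × (1 + 0.077) = 8.3360.
P₀ = 8.3360 / (0.193 − 0.077) = 8.3360 / 0.116 = 71.8619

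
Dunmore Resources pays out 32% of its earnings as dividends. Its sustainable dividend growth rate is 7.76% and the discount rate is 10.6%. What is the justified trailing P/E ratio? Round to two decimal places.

12.14

Justified trailing P/E = b(1+g)/(r−g) = 0.32×(1+0.0776)/(0.106−0.0776) = 12.1420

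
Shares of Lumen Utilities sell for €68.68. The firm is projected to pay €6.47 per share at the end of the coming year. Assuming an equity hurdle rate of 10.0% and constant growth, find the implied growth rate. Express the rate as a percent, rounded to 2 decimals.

0.58%

From P₀ = D₁/(r − g), the implied growth is g = r − D₁/P₀.
g = 0.1 − 6.47/68.68 = 0.1 − 0.09421 = 0.00579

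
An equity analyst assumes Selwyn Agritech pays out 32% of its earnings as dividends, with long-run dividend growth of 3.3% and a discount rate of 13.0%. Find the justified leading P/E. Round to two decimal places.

3.30

Justified leading P/E = b/(r−g) = 0.32/(0.13−0.033) = 3.2990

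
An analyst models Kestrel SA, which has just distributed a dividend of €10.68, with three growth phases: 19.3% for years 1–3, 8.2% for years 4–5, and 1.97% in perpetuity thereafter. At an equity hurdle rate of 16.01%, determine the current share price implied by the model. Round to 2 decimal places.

€128.21

Three-stage DDM. Project D₁…D_5; terminal Gordon value at t=5 with g = 0.0197; discount at r = 0.1601.
D_1 = 12.7412
D_2 = 15.2003
D_3 = 18.1340
D_4 = 19.6209
D_5 = 21.2299
TV_5 = 21.6481/(0.1601−0.0197) = 154.1887
P₀ = Σ Dₜ/(1+r)ᵗ + TV_5/(1+r)^5 = 128.2077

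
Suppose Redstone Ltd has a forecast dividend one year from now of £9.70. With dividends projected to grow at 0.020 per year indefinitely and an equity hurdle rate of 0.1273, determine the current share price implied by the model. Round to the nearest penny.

£90.40

Gordon growth model: P₀ = D₁/(r − g), with D₁ = 9.70 given directly.
P₀ = 9.7000 / (0.1273 − 0.02) = 9.7000 / 0.1073 = 90.4007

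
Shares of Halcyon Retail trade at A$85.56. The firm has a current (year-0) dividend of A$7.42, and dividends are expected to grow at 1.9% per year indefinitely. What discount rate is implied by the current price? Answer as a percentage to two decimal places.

Rearranging the constant-growth DDM: r = D₁/P₀ + g.
D₁ = 7.42 × (1 + 0.019) = 7.5610.
r = 7.5610 / 85.56 + 0.019 = 0.08837 + 0.019 = 0.10737

10.74%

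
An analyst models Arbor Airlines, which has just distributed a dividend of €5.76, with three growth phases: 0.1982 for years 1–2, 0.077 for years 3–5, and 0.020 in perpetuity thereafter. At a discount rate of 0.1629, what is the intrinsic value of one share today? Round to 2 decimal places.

Three-stage DDM. Project D₁…D_5; terminal Gordon value at t=5 with g = 0.02; discount at r = 0.1629.
D_1 = 6.9016
D_2 = 8.2695
D_3 = 8.9063
D_4 = 9.5921
D_5 = 10.3307
TV_5 = 10.5373/(0.1629−0.02) = 73.7388
P₀ = Σ Dₜ/(1+r)ᵗ + TV_5/(1+r)^5 = 62.4881

€62.49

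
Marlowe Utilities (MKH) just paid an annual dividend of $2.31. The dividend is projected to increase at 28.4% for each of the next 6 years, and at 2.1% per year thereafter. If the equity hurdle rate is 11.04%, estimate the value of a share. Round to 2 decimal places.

Two-stage DDM. Project D₁…D_6 at 0.284, terminal growth 0.021, discount at r = 0.1104.
D_1 = 2.9660
D_2 = 3.8084
D_3 = 4.8900
D_4 = 6.2787
D_5 = 8.0619
D_6 = 10.3515
Terminal value at t=6: TV = D_7/(r−g) = 10.5689/(0.1104−0.021) = 118.2198
P₀ = 2.9660/(1+0.1104)^1 + 3.8084/(1+0.1104)^2 + 4.8900/(1+0.1104)^3 + 6.2787/(1+0.1104)^4 + 8.0619/(1+0.1104)^5 + 10.3515/(1+0.1104)^6 + 118.2198/(1+0.1104)^6 = 86.8283

$86.83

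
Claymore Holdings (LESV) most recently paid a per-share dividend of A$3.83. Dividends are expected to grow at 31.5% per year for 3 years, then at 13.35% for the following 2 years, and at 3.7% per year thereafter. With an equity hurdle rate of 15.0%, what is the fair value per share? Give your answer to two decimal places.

A$77.38

Three-stage DDM. Project D₁…D_5; terminal Gordon value at t=5 with g = 0.037; discount at r = 0.15.
D_1 = 5.0365
D_2 = 6.6229
D_3 = 8.7092
D_4 = 9.8718
D_5 = 11.1897
TV_5 = 11.6037/(0.15−0.037) = 102.6879
P₀ = Σ Dₜ/(1+r)ᵗ + TV_5/(1+r)^5 = 77.3754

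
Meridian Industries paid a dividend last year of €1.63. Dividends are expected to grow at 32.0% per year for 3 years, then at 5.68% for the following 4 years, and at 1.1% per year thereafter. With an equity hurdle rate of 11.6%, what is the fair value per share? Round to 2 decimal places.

Three-stage DDM. Project D₁…D_7; terminal Gordon value at t=7 with g = 0.011; discount at r = 0.116.
D_1 = 2.1516
D_2 = 2.8401
D_3 = 3.7489
D_4 = 3.9619
D_5 = 4.1869
D_6 = 4.4247
D_7 = 4.6761
TV_7 = 4.7275/(0.116−0.011) = 45.0238
P₀ = Σ Dₜ/(1+r)ᵗ + TV_7/(1+r)^7 = 37.2206

€37.22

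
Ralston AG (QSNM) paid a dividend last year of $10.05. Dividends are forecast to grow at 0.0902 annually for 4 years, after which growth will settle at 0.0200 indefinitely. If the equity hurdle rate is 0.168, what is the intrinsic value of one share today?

$86.51

Two-stage DDM. Project D₁…D_4 at 0.0902, terminal growth 0.02, discount at r = 0.168.
D_1 = 10.9565
D_2 = 11.9448
D_3 = 13.0222
D_4 = 14.1968
Terminal value at t=4: TV = D_5/(r−g) = 14.4807/(0.168−0.02) = 97.8429
P₀ = 10.9565/(1+0.168)^1 + 11.9448/(1+0.168)^2 + 13.0222/(1+0.168)^3 + 14.1968/(1+0.168)^4 + 97.8429/(1+0.168)^4 = 86.5094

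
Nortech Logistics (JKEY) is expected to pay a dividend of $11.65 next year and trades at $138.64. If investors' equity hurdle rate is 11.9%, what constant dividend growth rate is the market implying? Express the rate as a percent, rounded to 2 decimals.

3.50%

From P₀ = D₁/(r − g), the implied growth is g = r − D₁/P₀.
g = 0.119 − 11.65/138.64 = 0.119 − 0.08403 = 0.03497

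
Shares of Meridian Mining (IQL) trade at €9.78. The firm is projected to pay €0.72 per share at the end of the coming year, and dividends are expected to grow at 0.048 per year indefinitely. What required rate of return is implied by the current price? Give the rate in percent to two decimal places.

Rearranging the constant-growth DDM: r = D₁/P₀ + g.
r = 0.7200 / 9.78 + 0.048 = 0.07362 + 0.048 = 0.12162

12.16%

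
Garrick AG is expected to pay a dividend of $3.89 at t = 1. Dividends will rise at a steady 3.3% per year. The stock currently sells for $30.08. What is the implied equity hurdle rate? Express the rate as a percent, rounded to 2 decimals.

16.23%

Rearranging the constant-growth DDM: r = D₁/P₀ + g.
r = 3.8900 / 30.08 + 0.033 = 0.12932 + 0.033 = 0.16232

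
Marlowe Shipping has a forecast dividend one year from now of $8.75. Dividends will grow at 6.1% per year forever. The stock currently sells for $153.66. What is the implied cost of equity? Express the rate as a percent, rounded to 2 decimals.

11.79%

Rearranging the constant-growth DDM: r = D₁/P₀ + g.
r = 8.7500 / 153.66 + 0.061 = 0.05694 + 0.061 = 0.11794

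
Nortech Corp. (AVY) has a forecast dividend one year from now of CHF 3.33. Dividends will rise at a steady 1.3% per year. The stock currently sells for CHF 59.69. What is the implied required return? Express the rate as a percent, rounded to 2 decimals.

6.88%

Rearranging the constant-growth DDM: r = D₁/P₀ + g.
r = 3.3300 / 59.69 + 0.013 = 0.05579 + 0.013 = 0.06879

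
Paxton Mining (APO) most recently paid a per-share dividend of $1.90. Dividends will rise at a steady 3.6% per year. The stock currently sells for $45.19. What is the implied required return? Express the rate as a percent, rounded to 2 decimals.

Rearranging the constant-growth DDM: r = D₁/P₀ + g.
D₁ = 1.90 × (1 + 0.036) = 1.9684.
r = 1.9684 / 45.19 + 0.036 = 0.04356 + 0.036 = 0.07956

7.96%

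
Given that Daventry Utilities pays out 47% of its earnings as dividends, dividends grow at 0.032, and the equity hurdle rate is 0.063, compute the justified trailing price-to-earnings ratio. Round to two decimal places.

Justified trailing P/E = b(1+g)/(r−g) = 0.47×(1+0.032)/(0.063−0.032) = 15.6465

15.65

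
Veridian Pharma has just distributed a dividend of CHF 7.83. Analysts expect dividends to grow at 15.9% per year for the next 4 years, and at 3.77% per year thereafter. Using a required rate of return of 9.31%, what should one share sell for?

Two-stage DDM. Project D₁…D_4 at 0.159, terminal growth 0.0377, discount at r = 0.0931.
D_1 = 9.0750
D_2 = 10.5179
D_3 = 12.1902
D_4 = 14.1285
Terminal value at t=4: TV = D_5/(r−g) = 14.6611/(0.0931−0.0377) = 264.6413
P₀ = 9.0750/(1+0.0931)^1 + 10.5179/(1+0.0931)^2 + 12.1902/(1+0.0931)^3 + 14.1285/(1+0.0931)^4 + 264.6413/(1+0.0931)^4 = 221.6946

CHF 221.69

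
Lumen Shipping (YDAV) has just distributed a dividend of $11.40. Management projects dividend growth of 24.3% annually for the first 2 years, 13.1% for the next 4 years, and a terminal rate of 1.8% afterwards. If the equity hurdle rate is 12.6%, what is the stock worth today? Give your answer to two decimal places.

Three-stage DDM. Project D₁…D_6; terminal Gordon value at t=6 with g = 0.018; discount at r = 0.126.
D_1 = 14.1702
D_2 = 17.6136
D_3 = 19.9209
D_4 = 22.5306
D_5 = 25.4821
D_6 = 28.8202
TV_6 = 29.3390/(0.126−0.018) = 271.6574
P₀ = Σ Dₜ/(1+r)ᵗ + TV_6/(1+r)^6 = 215.9531

$215.95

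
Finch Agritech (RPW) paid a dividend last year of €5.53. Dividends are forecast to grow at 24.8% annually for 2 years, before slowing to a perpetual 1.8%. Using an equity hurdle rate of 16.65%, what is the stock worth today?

€55.64

Two-stage DDM. Project D₁…D_2 at 0.248, terminal growth 0.018, discount at r = 0.1665.
D_1 = 6.9014
D_2 = 8.6130
Terminal value at t=2: TV = D_3/(r−g) = 8.7680/(0.1665−0.018) = 59.0440
P₀ = 6.9014/(1+0.1665)^1 + 8.6130/(1+0.1665)^2 + 59.0440/(1+0.1665)^2 = 55.6377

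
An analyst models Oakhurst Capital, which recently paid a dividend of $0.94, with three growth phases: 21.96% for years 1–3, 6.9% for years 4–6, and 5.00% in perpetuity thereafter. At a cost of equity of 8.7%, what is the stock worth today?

$43.25

Three-stage DDM. Project D₁…D_6; terminal Gordon value at t=6 with g = 0.05; discount at r = 0.087.
D_1 = 1.1464
D_2 = 1.3982
D_3 = 1.7052
D_4 = 1.8229
D_5 = 1.9487
D_6 = 2.0831
TV_6 = 2.1873/(0.087−0.05) = 59.1154
P₀ = Σ Dₜ/(1+r)ᵗ + TV_6/(1+r)^6 = 43.2546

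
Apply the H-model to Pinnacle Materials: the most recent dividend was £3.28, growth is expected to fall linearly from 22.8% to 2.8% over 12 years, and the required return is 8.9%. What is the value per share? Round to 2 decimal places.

H-model: P₀ = D₀[(1+g_L) + H(g_S−g_L)]/(r−g_L), with H = 12/2 = 6.
P₀ = 3.28 × [(1+0.028) + 6×(0.228−0.028)] / (0.089−0.028)
   = 3.28 × 2.2280 / 0.061 = 119.8007

£119.80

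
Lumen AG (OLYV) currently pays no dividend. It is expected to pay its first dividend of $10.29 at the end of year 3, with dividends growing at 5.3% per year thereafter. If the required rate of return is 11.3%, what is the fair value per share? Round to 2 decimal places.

$138.44

Deferred-dividend DDM. At t=2 the remaining stream is a growing perpetuity with first payment D_3 = 10.29.
V_2 = D_3/(r−g) = 10.29/(0.113−0.053) = 171.5000
P₀ = V_2/(1+r)^2 = 171.5000/(1+0.113)^2 = 138.4439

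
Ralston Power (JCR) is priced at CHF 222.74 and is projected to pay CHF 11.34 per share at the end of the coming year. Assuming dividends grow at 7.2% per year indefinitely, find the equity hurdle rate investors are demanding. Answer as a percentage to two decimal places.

Rearranging the constant-growth DDM: r = D₁/P₀ + g.
r = 11.3400 / 222.74 + 0.072 = 0.05091 + 0.072 = 0.12291

12.29%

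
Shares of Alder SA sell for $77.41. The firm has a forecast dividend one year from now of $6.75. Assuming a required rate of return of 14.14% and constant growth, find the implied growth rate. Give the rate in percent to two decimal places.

5.42%

From P₀ = D₁/(r − g), the implied growth is g = r − D₁/P₀.
g = 0.1414 − 6.75/77.41 = 0.1414 − 0.08720 = 0.05420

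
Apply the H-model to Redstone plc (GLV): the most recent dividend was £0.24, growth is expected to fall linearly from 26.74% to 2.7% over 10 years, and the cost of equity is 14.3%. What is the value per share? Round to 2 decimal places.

H-model: P₀ = D₀[(1+g_L) + H(g_S−g_L)]/(r−g_L), with H = 10/2 = 5.
P₀ = 0.24 × [(1+0.027) + 5×(0.2674−0.027)] / (0.143−0.027)
   = 0.24 × 2.2290 / 0.116 = 4.6117

£4.61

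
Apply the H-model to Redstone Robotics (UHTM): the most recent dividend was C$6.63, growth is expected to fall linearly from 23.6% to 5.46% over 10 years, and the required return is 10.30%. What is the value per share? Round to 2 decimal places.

H-model: P₀ = D₀[(1+g_L) + H(g_S−g_L)]/(r−g_L), with H = 10/2 = 5.
P₀ = 6.63 × [(1+0.0546) + 5×(0.236−0.0546)] / (0.103−0.0546)
   = 6.63 × 1.9616 / 0.0484 = 268.7068

C$268.71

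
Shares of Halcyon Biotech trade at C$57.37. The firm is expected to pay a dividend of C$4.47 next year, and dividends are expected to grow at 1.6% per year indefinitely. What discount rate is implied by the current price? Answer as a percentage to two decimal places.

9.39%

Rearranging the constant-growth DDM: r = D₁/P₀ + g.
r = 4.4700 / 57.37 + 0.016 = 0.07792 + 0.016 = 0.09392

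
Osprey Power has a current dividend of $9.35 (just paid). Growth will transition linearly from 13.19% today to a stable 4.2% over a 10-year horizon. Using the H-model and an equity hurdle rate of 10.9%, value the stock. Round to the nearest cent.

$208.14

H-model: P₀ = D₀[(1+g_L) + H(g_S−g_L)]/(r−g_L), with H = 10/2 = 5.
P₀ = 9.35 × [(1+0.042) + 5×(0.1319−0.042)] / (0.109−0.042)
   = 9.35 × 1.4915 / 0.067 = 208.1422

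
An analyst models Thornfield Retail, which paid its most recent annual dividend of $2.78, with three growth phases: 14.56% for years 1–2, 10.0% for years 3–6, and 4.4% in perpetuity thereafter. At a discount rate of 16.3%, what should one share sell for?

Three-stage DDM. Project D₁…D_6; terminal Gordon value at t=6 with g = 0.044; discount at r = 0.163.
D_1 = 3.1848
D_2 = 3.6485
D_3 = 4.0133
D_4 = 4.4146
D_5 = 4.8561
D_6 = 5.3417
TV_6 = 5.5768/(0.163−0.044) = 46.8635
P₀ = Σ Dₜ/(1+r)ᵗ + TV_6/(1+r)^6 = 33.7804

$33.78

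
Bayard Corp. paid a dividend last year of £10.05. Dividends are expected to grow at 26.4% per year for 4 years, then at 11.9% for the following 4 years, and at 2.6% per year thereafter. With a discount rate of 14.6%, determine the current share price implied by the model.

£223.34

Three-stage DDM. Project D₁…D_8; terminal Gordon value at t=8 with g = 0.026; discount at r = 0.146.
D_1 = 12.7032
D_2 = 16.0568
D_3 = 20.2959
D_4 = 25.6540
D_5 = 28.7068
D_6 = 32.1229
D_7 = 35.9455
D_8 = 40.2230
TV_8 = 41.2688/(0.146−0.026) = 343.9068
P₀ = Σ Dₜ/(1+r)ᵗ + TV_8/(1+r)^8 = 223.3430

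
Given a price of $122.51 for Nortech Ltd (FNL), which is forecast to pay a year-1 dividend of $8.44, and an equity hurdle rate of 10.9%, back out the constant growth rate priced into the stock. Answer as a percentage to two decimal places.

From P₀ = D₁/(r − g), the implied growth is g = r − D₁/P₀.
g = 0.109 − 8.44/122.51 = 0.109 − 0.06889 = 0.04011

4.01%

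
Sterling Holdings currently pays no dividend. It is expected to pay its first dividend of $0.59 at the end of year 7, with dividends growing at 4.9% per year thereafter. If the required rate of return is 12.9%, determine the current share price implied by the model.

Deferred-dividend DDM. At t=6 the remaining stream is a growing perpetuity with first payment D_7 = 0.59.
V_6 = D_7/(r−g) = 0.59/(0.129−0.049) = 7.3750
P₀ = V_6/(1+r)^6 = 7.3750/(1+0.129)^6 = 3.5612

$3.56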